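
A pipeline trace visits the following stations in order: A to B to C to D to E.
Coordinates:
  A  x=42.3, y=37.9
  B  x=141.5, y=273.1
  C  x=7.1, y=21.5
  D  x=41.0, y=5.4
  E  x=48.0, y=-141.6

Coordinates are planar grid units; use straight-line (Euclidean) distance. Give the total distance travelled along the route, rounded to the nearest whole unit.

Leg distances:
A→B: 255.3  (cumulative 255.3)
B→C: 285.2  (cumulative 540.5)
C→D: 37.5  (cumulative 578.0)
D→E: 147.2  (cumulative 725.2)
Total route length ≈ 725.

725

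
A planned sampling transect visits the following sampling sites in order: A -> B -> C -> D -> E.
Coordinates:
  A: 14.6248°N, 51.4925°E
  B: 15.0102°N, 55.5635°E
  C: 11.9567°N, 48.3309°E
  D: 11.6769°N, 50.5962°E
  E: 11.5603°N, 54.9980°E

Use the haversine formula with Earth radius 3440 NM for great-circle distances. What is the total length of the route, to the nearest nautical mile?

Leg distances:
A→B: 237.4 NM  (cumulative 237.4 NM)
B→C: 460.3 NM  (cumulative 697.7 NM)
C→D: 134.2 NM  (cumulative 831.9 NM)
D→E: 259.0 NM  (cumulative 1090.8 NM)
Total route length ≈ 1091 NM.

1091 NM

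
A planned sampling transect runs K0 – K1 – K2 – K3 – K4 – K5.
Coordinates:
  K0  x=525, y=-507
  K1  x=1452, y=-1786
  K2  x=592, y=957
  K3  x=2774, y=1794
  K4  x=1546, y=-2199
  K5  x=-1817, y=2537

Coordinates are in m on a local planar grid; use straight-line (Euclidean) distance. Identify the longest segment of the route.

K4–K5

Leg distances:
K0→K1: 1579.6 m
K1→K2: 2874.7 m
K2→K3: 2337.0 m
K3→K4: 4177.6 m
K4→K5: 5808.6 m
The longest leg is K4–K5 at 5808.6 m.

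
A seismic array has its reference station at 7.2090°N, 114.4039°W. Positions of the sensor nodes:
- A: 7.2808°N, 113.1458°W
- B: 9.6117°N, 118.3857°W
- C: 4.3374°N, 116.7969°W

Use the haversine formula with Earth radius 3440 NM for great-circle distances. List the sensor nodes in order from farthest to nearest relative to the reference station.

B, C, A

Distances from the reference station:
B 9.6117°N, 118.3857°W: 277.0 NM
C 4.3374°N, 116.7969°W: 224.0 NM
A 7.2808°N, 113.1458°W: 75.1 NM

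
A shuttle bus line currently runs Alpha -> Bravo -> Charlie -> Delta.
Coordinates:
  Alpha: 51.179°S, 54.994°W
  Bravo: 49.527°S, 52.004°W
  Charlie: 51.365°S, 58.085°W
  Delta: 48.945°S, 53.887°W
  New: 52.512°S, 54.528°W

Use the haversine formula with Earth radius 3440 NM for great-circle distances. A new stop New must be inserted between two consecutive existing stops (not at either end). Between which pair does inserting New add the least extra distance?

between Bravo and Charlie

Added distance for inserting New between each consecutive pair:
Alpha–Bravo: 133.3 NM
Bravo–Charlie: 94.3 NM
Charlie–Delta: 146.9 NM
Smallest added distance is 94.3 NM, inserting between Bravo and Charlie.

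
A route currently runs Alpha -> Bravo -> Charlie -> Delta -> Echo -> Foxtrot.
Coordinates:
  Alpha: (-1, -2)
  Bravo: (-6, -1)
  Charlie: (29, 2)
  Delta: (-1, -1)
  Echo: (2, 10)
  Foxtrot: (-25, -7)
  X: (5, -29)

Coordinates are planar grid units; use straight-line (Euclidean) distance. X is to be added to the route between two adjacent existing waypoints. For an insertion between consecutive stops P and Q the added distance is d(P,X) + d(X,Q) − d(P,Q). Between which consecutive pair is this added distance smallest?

Added distance for inserting X between each consecutive pair:
Alpha–Bravo: 52.6
Bravo–Charlie: 34.2
Charlie–Delta: 37.7
Delta–Echo: 56.3
Echo–Foxtrot: 44.4
Smallest added distance is 34.2, inserting between Bravo and Charlie.

between Bravo and Charlie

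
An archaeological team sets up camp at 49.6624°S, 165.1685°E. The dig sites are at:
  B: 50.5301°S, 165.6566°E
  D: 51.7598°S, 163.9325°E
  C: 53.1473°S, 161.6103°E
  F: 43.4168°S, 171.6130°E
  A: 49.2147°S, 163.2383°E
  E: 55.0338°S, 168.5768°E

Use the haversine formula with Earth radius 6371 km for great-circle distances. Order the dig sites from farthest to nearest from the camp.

Distance from the camp at 49.6624°S, 165.1685°E to each:
F 43.4168°S, 171.6130°E: 850.9 km
E 55.0338°S, 168.5768°E: 640.4 km
C 53.1473°S, 161.6103°E: 459.3 km
D 51.7598°S, 163.9325°E: 248.9 km
A 49.2147°S, 163.2383°E: 148.2 km
B 50.5301°S, 165.6566°E: 102.6 km

F, E, C, D, A, B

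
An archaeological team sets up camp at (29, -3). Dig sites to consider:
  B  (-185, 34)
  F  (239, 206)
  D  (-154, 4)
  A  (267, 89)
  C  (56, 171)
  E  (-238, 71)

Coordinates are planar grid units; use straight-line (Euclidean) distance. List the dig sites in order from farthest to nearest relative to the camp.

F, E, A, B, D, C

Distance from the camp at (29, -3) to each:
F (239, 206): 296.3
E (-238, 71): 277.1
A (267, 89): 255.2
B (-185, 34): 217.2
D (-154, 4): 183.1
C (56, 171): 176.1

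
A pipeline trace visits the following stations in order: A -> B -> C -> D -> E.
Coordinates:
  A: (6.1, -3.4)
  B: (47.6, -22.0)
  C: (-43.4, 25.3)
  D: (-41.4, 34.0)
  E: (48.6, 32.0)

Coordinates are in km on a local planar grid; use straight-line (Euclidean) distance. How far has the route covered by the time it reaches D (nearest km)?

157 km

Leg distances:
A→B: 45.5 km  (cumulative 45.5 km)
B→C: 102.6 km  (cumulative 148.0 km)
C→D: 8.9 km  (cumulative 157.0 km)
Cumulative distance at D ≈ 157 km.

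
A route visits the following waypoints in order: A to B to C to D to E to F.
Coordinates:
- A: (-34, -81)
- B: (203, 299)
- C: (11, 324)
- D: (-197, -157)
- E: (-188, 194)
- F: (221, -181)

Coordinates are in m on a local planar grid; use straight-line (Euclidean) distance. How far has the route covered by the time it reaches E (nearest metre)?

1517 m

Leg distances:
A→B: 447.8 m  (cumulative 447.8 m)
B→C: 193.6 m  (cumulative 641.5 m)
C→D: 524.0 m  (cumulative 1165.5 m)
D→E: 351.1 m  (cumulative 1516.6 m)
Cumulative distance at E ≈ 1517 m.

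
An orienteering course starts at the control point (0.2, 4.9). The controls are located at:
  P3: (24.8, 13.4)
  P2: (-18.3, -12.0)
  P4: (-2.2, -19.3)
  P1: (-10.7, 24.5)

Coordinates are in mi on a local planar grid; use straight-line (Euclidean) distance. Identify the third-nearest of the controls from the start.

Distances from the start ((0.2, 4.9)):
P1: 22.4 mi
P4: 24.3 mi
P2: 25.1 mi
P3: 26.0 mi
The third-nearest is P2 at 25.1 mi.

P2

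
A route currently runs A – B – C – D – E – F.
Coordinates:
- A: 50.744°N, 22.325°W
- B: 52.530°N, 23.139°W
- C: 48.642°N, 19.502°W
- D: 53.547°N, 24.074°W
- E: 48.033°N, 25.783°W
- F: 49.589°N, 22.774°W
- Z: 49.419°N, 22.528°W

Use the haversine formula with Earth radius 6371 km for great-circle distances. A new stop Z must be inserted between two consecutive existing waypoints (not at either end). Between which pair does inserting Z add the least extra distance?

Added distance for inserting Z between each consecutive pair:
A–B: 290.2 km
B–C: 82.8 km
C–D: 76.5 km
D–E: 130.7 km
E–F: 30.0 km
Smallest added distance is 30.0 km, inserting between E and F.

between E and F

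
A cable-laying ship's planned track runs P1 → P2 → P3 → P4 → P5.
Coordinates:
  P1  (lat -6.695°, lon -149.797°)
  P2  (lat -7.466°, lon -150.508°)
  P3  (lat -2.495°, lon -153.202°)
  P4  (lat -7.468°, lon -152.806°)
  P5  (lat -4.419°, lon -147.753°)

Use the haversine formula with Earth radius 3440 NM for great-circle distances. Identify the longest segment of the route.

P4–P5

Leg distances:
P1→P2: 62.7 NM
P2→P3: 339.2 NM
P3→P4: 299.5 NM
P4→P5: 352.9 NM
The longest leg is P4–P5 at 352.9 NM.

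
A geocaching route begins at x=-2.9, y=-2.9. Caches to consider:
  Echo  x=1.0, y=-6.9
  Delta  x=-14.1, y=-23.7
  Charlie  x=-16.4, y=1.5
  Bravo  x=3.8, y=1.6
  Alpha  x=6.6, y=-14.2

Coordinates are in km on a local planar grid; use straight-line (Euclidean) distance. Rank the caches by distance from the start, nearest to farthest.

Echo, Bravo, Charlie, Alpha, Delta

Computing each straight-line distance from x=-2.9, y=-2.9:
Echo x=1.0, y=-6.9: 5.6 km
Bravo x=3.8, y=1.6: 8.1 km
Charlie x=-16.4, y=1.5: 14.2 km
Alpha x=6.6, y=-14.2: 14.8 km
Delta x=-14.1, y=-23.7: 23.6 km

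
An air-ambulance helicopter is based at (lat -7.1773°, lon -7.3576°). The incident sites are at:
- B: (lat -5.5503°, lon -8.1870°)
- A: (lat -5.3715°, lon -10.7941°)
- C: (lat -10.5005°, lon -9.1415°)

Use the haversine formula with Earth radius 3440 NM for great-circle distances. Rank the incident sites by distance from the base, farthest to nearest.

Distances from the base:
A (lat -5.3715°, lon -10.7941°): 232.0 NM
C (lat -10.5005°, lon -9.1415°): 225.8 NM
B (lat -5.5503°, lon -8.1870°): 109.5 NM

A, C, B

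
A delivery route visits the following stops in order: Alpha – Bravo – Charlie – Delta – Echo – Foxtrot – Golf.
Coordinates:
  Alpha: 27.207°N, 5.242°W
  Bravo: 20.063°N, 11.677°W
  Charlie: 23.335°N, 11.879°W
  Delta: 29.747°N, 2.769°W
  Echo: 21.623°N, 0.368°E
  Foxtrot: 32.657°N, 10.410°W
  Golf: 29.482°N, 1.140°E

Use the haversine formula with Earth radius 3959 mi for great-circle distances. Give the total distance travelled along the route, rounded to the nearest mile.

3903 mi

Leg distances:
Alpha→Bravo: 639.7 mi  (cumulative 639.7 mi)
Bravo→Charlie: 226.5 mi  (cumulative 866.2 mi)
Charlie→Delta: 716.0 mi  (cumulative 1582.2 mi)
Delta→Echo: 594.3 mi  (cumulative 2176.5 mi)
Echo→Foxtrot: 1008.9 mi  (cumulative 3185.3 mi)
Foxtrot→Golf: 717.5 mi  (cumulative 3902.8 mi)
Total route length ≈ 3903 mi.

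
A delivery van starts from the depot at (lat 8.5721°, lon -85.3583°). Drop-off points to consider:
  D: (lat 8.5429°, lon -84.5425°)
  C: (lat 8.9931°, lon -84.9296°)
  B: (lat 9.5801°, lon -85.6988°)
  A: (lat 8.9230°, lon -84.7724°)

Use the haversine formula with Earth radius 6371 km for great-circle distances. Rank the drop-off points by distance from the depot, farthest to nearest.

B, D, A, C

Distance from the depot at (lat 8.5721°, lon -85.3583°) to each:
B (lat 9.5801°, lon -85.6988°): 118.2 km
D (lat 8.5429°, lon -84.5425°): 89.8 km
A (lat 8.9230°, lon -84.7724°): 75.3 km
C (lat 8.9931°, lon -84.9296°): 66.4 km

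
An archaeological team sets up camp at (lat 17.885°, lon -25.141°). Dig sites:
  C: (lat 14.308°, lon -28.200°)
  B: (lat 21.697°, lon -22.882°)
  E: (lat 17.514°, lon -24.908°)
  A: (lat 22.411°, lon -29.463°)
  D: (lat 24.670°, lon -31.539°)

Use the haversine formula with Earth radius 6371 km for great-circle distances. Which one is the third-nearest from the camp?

C

Distances from the camp ((lat 17.885°, lon -25.141°)):
E: 48.1 km
B: 485.3 km
C: 514.7 km
A: 675.8 km
D: 1003.9 km
The third-nearest is C at 514.7 km.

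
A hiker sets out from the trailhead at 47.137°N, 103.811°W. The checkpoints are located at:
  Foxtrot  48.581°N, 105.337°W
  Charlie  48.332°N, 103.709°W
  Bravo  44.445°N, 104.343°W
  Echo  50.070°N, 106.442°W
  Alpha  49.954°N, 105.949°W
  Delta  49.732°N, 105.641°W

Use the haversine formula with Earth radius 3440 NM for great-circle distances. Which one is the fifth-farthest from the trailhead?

Distance to each, sorted:
Echo: 204.7 NM
Alpha: 189.3 NM
Delta: 172.0 NM
Bravo: 163.2 NM
Foxtrot: 106.3 NM
Charlie: 71.9 NM
The fifth-farthest is Foxtrot at 106.3 NM.

Foxtrot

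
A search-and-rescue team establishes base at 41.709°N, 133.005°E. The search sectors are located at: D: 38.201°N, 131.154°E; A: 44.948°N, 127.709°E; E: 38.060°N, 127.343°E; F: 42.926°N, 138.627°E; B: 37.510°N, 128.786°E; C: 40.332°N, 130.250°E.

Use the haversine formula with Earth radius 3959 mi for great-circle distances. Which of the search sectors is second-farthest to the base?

B

Distances from the base (41.709°N, 133.005°E):
E: 391.9 mi
B: 366.8 mi
A: 347.6 mi
F: 299.2 mi
D: 261.5 mi
C: 172.3 mi
The second-farthest is B at 366.8 mi.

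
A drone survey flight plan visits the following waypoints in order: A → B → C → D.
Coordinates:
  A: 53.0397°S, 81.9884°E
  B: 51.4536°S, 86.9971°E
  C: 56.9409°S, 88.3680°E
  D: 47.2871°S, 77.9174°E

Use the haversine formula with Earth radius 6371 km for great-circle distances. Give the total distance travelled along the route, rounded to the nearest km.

2286 km

Leg distances:
A→B: 383.8 km  (cumulative 383.8 km)
B→C: 616.6 km  (cumulative 1000.4 km)
C→D: 1285.9 km  (cumulative 2286.3 km)
Total route length ≈ 2286 km.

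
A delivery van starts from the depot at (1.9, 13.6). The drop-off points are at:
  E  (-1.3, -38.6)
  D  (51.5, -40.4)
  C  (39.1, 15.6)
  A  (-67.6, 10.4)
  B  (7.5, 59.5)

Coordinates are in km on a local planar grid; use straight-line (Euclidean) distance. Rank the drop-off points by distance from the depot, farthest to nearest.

D, A, E, B, C

Distances from the depot:
D (51.5, -40.4): 73.3 km
A (-67.6, 10.4): 69.6 km
E (-1.3, -38.6): 52.3 km
B (7.5, 59.5): 46.2 km
C (39.1, 15.6): 37.3 km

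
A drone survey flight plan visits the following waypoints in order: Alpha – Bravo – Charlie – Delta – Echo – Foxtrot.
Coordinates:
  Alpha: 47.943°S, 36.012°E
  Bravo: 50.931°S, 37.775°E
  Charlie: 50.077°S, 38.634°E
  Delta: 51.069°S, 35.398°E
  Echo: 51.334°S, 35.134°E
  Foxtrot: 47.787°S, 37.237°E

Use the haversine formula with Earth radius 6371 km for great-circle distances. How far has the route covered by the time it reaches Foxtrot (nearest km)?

Leg distances:
Alpha→Bravo: 355.8 km  (cumulative 355.8 km)
Bravo→Charlie: 112.7 km  (cumulative 468.6 km)
Charlie→Delta: 253.7 km  (cumulative 722.3 km)
Delta→Echo: 34.7 km  (cumulative 757.0 km)
Echo→Foxtrot: 422.5 km  (cumulative 1179.6 km)
Cumulative distance at Foxtrot ≈ 1180 km.

1180 km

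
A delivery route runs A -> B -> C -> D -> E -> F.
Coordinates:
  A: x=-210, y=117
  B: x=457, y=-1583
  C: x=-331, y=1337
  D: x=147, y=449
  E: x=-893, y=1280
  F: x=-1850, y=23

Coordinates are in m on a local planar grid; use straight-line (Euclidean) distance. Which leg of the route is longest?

Leg distances:
A→B: 1826.2 m
B→C: 3024.5 m
C→D: 1008.5 m
D→E: 1331.2 m
E→F: 1579.8 m
The longest leg is B–C at 3024.5 m.

B–C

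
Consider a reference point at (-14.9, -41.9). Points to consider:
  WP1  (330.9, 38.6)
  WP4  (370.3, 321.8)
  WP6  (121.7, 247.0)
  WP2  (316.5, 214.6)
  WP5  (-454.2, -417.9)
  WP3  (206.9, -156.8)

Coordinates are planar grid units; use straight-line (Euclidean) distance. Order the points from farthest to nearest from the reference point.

Distances from the reference point:
WP5 (-454.2, -417.9): 578.2
WP4 (370.3, 321.8): 529.8
WP2 (316.5, 214.6): 419.1
WP1 (330.9, 38.6): 355.0
WP6 (121.7, 247.0): 319.6
WP3 (206.9, -156.8): 249.8

WP5, WP4, WP2, WP1, WP6, WP3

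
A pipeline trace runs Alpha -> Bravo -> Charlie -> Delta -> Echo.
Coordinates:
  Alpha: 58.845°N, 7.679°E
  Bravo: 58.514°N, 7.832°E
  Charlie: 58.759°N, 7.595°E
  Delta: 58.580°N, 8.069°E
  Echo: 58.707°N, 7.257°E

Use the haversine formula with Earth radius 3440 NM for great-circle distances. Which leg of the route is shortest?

Bravo–Charlie

Leg distances:
Alpha→Bravo: 20.4 NM
Bravo→Charlie: 16.5 NM
Charlie→Delta: 18.3 NM
Delta→Echo: 26.5 NM
The shortest leg is Bravo–Charlie at 16.5 NM.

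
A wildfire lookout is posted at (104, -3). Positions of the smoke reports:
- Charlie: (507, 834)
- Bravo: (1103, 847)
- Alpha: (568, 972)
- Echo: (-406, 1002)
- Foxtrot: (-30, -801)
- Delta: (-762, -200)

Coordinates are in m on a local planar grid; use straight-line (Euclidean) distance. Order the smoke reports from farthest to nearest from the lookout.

Distance from the lookout at (104, -3) to each:
Bravo (1103, 847): 1311.7 m
Echo (-406, 1002): 1127.0 m
Alpha (568, 972): 1079.8 m
Charlie (507, 834): 929.0 m
Delta (-762, -200): 888.1 m
Foxtrot (-30, -801): 809.2 m

Bravo, Echo, Alpha, Charlie, Delta, Foxtrot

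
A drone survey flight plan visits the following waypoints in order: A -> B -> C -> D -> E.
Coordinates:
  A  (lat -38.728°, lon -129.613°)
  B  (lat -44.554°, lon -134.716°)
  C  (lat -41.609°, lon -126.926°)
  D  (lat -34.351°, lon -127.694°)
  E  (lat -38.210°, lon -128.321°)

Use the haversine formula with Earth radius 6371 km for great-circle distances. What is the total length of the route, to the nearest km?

2728 km

Leg distances:
A→B: 773.9 km  (cumulative 773.9 km)
B→C: 712.0 km  (cumulative 1485.9 km)
C→D: 809.8 km  (cumulative 2295.7 km)
D→E: 432.8 km  (cumulative 2728.5 km)
Total route length ≈ 2728 km.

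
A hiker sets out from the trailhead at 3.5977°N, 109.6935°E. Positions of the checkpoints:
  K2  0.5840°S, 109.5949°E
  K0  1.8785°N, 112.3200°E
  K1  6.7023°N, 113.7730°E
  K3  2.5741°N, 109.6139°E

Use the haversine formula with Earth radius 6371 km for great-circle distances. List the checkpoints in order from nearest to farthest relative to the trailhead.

Distance from the trailhead at 3.5977°N, 109.6935°E to each:
K3 2.5741°N, 109.6139°E: 114.2 km
K0 1.8785°N, 112.3200°E: 348.8 km
K2 0.5840°S, 109.5949°E: 465.1 km
K1 6.7023°N, 113.7730°E: 568.5 km

K3, K0, K2, K1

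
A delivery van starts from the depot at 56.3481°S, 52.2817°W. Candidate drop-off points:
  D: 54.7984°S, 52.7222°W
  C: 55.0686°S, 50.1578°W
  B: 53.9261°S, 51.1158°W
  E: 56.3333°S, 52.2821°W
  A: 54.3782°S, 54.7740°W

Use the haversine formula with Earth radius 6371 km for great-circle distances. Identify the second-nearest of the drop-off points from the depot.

D

Distances from the depot (56.3481°S, 52.2817°W):
E: 1.6 km
D: 174.5 km
C: 194.8 km
A: 269.8 km
B: 279.3 km
The second-nearest is D at 174.5 km.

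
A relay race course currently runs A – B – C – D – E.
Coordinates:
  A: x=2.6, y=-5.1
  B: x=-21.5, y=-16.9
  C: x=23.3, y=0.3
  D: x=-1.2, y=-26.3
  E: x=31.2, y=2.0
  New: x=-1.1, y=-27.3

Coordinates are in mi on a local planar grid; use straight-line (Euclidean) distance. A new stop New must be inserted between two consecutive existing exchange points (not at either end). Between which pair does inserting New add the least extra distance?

Added distance for inserting New between each consecutive pair:
A–B: 18.6 mi
B–C: 11.7 mi
C–D: 1.7 mi
D–E: 1.6 mi
Smallest added distance is 1.6 mi, inserting between D and E.

between D and E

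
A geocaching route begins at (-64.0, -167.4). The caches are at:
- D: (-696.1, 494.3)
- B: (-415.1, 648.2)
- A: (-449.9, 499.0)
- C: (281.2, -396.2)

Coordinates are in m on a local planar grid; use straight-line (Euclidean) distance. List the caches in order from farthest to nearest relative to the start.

D, B, A, C

Computing each straight-line distance from (-64.0, -167.4):
D (-696.1, 494.3): 915.1 m
B (-415.1, 648.2): 888.0 m
A (-449.9, 499.0): 770.1 m
C (281.2, -396.2): 414.1 m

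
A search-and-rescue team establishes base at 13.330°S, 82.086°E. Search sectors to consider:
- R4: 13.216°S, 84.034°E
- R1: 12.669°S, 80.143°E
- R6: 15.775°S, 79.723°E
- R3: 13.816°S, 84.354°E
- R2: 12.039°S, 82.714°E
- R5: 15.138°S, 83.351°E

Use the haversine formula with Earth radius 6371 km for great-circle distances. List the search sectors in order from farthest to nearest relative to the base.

R6, R3, R5, R1, R4, R2

Distance from the base at 13.330°S, 82.086°E to each:
R6 15.775°S, 79.723°E: 372.3 km
R3 13.816°S, 84.354°E: 251.0 km
R5 15.138°S, 83.351°E: 242.9 km
R1 12.669°S, 80.143°E: 223.0 km
R4 13.216°S, 84.034°E: 211.2 km
R2 12.039°S, 82.714°E: 158.9 km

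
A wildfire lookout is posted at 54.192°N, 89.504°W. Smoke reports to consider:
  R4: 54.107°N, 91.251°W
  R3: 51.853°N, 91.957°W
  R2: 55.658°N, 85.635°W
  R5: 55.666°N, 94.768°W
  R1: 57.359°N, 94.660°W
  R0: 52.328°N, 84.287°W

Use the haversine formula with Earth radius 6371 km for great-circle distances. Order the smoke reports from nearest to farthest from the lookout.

R4, R2, R3, R5, R0, R1

Distances from the lookout:
R4 54.107°N, 91.251°W: 114.2 km
R2 55.658°N, 85.635°W: 296.1 km
R3 51.853°N, 91.957°W: 307.5 km
R5 55.666°N, 94.768°W: 374.0 km
R0 52.328°N, 84.287°W: 404.0 km
R1 57.359°N, 94.660°W: 477.2 km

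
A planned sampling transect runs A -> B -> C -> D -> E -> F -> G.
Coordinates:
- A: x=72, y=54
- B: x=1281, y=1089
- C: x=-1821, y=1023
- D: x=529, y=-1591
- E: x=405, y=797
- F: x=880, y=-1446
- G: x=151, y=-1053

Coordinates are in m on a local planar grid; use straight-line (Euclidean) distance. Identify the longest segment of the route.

C–D

Leg distances:
A→B: 1591.5 m
B→C: 3102.7 m
C→D: 3515.0 m
D→E: 2391.2 m
E→F: 2292.7 m
F→G: 828.2 m
The longest leg is C–D at 3515.0 m.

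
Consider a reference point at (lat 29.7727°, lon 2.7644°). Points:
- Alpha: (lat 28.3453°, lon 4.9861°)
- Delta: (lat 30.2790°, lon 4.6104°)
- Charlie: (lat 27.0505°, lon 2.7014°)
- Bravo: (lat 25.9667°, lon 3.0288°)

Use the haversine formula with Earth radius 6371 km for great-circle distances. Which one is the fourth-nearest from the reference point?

Bravo

Distance to each, sorted:
Delta: 186.4 km
Alpha: 268.0 km
Charlie: 302.8 km
Bravo: 424.0 km
The fourth-nearest is Bravo at 424.0 km.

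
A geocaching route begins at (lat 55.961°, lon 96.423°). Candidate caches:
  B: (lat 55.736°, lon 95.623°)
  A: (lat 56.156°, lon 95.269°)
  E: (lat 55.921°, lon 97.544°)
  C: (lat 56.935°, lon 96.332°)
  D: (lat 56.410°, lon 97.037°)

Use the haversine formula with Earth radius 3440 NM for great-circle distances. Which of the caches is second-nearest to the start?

Distance to each, sorted:
B: 30.2 NM
D: 33.9 NM
E: 37.8 NM
A: 40.4 NM
C: 58.6 NM
The second-nearest is D at 33.9 NM.

D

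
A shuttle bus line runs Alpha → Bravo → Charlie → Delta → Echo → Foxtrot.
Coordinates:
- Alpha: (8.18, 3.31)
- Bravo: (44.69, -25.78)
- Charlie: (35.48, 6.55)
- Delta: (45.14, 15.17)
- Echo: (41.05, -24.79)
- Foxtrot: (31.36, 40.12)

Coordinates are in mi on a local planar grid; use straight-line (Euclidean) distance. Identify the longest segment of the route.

Echo–Foxtrot

Leg distances:
Alpha→Bravo: 46.7 mi
Bravo→Charlie: 33.6 mi
Charlie→Delta: 12.9 mi
Delta→Echo: 40.2 mi
Echo→Foxtrot: 65.6 mi
The longest leg is Echo–Foxtrot at 65.6 mi.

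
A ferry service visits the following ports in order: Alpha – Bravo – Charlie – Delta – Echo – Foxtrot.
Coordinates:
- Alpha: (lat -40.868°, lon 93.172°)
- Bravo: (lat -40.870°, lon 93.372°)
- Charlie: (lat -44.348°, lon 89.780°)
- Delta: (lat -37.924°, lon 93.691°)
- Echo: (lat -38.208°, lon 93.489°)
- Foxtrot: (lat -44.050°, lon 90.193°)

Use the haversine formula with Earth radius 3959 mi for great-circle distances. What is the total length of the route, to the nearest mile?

1261 mi

Leg distances:
Alpha→Bravo: 10.5 mi  (cumulative 10.5 mi)
Bravo→Charlie: 301.8 mi  (cumulative 312.2 mi)
Charlie→Delta: 488.2 mi  (cumulative 800.4 mi)
Delta→Echo: 22.5 mi  (cumulative 822.9 mi)
Echo→Foxtrot: 438.5 mi  (cumulative 1261.4 mi)
Total route length ≈ 1261 mi.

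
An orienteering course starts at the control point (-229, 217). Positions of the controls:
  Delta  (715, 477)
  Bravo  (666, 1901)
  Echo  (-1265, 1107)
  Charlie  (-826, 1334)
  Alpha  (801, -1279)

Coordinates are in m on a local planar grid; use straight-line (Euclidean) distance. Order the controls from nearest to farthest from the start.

Delta, Charlie, Echo, Alpha, Bravo

Distance from the start at (-229, 217) to each:
Delta (715, 477): 979.2 m
Charlie (-826, 1334): 1266.5 m
Echo (-1265, 1107): 1365.8 m
Alpha (801, -1279): 1816.3 m
Bravo (666, 1901): 1907.1 m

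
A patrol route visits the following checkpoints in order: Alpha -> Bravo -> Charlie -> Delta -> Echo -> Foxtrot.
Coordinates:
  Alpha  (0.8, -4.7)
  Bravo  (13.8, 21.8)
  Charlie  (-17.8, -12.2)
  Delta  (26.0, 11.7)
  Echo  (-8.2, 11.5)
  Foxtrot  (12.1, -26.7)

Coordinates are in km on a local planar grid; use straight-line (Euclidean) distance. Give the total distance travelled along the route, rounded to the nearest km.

203 km

Leg distances:
Alpha→Bravo: 29.5 km  (cumulative 29.5 km)
Bravo→Charlie: 46.4 km  (cumulative 75.9 km)
Charlie→Delta: 49.9 km  (cumulative 125.8 km)
Delta→Echo: 34.2 km  (cumulative 160.0 km)
Echo→Foxtrot: 43.3 km  (cumulative 203.3 km)
Total route length ≈ 203 km.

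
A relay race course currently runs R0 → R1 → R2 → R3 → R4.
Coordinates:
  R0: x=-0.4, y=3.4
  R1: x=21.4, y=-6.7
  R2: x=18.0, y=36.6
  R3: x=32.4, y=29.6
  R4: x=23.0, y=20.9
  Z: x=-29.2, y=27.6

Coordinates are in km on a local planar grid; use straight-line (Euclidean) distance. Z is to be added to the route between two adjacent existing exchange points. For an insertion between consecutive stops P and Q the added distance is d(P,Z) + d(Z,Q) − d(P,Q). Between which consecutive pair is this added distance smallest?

Added distance for inserting Z between each consecutive pair:
R0–R1: 74.7 km
R1–R2: 65.7 km
R2–R3: 93.7 km
R3–R4: 101.5 km
Smallest added distance is 65.7 km, inserting between R1 and R2.

between R1 and R2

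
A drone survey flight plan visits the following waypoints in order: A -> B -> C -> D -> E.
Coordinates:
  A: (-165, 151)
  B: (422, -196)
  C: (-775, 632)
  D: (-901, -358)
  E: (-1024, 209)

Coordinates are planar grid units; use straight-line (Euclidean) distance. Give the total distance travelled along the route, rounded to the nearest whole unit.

Leg distances:
A→B: 681.9  (cumulative 681.9)
B→C: 1455.5  (cumulative 2137.4)
C→D: 998.0  (cumulative 3135.3)
D→E: 580.2  (cumulative 3715.5)
Total route length ≈ 3716.

3716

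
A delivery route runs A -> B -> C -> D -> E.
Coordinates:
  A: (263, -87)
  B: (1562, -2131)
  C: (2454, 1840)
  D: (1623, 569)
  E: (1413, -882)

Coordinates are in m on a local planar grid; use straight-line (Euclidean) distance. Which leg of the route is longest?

B–C

Leg distances:
A→B: 2421.8 m
B→C: 4070.0 m
C→D: 1518.6 m
D→E: 1466.1 m
The longest leg is B–C at 4070.0 m.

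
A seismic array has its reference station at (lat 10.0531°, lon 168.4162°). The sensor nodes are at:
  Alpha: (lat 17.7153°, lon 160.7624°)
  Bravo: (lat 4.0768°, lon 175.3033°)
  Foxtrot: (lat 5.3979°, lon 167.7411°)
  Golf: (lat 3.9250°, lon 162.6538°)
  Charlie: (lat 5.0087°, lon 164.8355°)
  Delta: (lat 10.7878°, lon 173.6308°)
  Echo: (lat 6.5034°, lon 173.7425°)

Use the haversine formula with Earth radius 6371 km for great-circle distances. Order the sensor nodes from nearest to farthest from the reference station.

Foxtrot, Delta, Charlie, Echo, Golf, Bravo, Alpha

Computing each great-circle distance from (lat 10.0531°, lon 168.4162°):
Foxtrot (lat 5.3979°, lon 167.7411°): 522.9 km
Delta (lat 10.7878°, lon 173.6308°): 576.1 km
Charlie (lat 5.0087°, lon 164.8355°): 685.8 km
Echo (lat 6.5034°, lon 173.7425°): 706.5 km
Golf (lat 3.9250°, lon 162.6538°): 931.9 km
Bravo (lat 4.0768°, lon 175.3033°): 1009.3 km
Alpha (lat 17.7153°, lon 160.7624°): 1186.3 km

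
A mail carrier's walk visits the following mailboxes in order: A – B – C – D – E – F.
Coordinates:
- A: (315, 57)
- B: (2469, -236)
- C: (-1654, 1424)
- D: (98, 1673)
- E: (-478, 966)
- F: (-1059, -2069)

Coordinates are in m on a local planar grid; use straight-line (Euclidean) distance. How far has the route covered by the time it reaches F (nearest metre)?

12390 m

Leg distances:
A→B: 2173.8 m  (cumulative 2173.8 m)
B→C: 4444.6 m  (cumulative 6618.5 m)
C→D: 1769.6 m  (cumulative 8388.1 m)
D→E: 911.9 m  (cumulative 9300.0 m)
E→F: 3090.1 m  (cumulative 12390.1 m)
Cumulative distance at F ≈ 12390 m.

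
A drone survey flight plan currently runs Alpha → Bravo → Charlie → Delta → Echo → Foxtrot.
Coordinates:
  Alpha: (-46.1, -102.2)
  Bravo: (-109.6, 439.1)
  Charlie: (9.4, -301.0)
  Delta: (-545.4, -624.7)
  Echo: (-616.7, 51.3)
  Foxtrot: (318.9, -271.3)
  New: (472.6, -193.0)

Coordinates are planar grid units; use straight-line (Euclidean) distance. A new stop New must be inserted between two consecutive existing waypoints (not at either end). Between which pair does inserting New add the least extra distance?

Added distance for inserting New between each consecutive pair:
Alpha–Bravo: 840.9
Bravo–Charlie: 585.4
Charlie–Delta: 939.0
Delta–Echo: 1542.4
Echo–Foxtrot: 299.2
Smallest added distance is 299.2, inserting between Echo and Foxtrot.

between Echo and Foxtrot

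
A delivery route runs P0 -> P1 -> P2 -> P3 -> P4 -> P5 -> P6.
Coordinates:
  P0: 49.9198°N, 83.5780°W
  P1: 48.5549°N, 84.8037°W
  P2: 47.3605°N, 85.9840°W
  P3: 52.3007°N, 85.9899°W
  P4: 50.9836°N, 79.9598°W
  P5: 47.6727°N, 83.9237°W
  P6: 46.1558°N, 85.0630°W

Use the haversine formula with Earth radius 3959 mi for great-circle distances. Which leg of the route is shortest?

P1–P2

Leg distances:
P0→P1: 109.3 mi
P1→P2: 99.0 mi
P2→P3: 341.4 mi
P3→P4: 274.0 mi
P4→P5: 290.1 mi
P5→P6: 117.8 mi
The shortest leg is P1–P2 at 99.0 mi.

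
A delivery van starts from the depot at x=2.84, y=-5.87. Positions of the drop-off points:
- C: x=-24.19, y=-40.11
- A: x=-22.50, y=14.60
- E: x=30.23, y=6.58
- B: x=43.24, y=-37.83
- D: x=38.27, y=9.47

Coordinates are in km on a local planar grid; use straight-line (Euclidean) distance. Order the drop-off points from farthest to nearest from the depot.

Distances from the depot:
B x=43.24, y=-37.83: 51.5 km
C x=-24.19, y=-40.11: 43.6 km
D x=38.27, y=9.47: 38.6 km
A x=-22.50, y=14.60: 32.6 km
E x=30.23, y=6.58: 30.1 km

B, C, D, A, E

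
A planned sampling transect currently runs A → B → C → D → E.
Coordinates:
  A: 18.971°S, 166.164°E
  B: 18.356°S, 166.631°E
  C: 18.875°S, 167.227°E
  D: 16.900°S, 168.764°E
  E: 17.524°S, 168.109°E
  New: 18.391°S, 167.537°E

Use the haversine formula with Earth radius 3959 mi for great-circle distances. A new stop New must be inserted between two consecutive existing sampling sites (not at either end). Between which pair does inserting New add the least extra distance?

Added distance for inserting New between each consecutive pair:
A–B: 105.5 mi
B–C: 45.6 mi
C–D: 0.2 mi
D–E: 140.6 mi
Smallest added distance is 0.2 mi, inserting between C and D.

between C and D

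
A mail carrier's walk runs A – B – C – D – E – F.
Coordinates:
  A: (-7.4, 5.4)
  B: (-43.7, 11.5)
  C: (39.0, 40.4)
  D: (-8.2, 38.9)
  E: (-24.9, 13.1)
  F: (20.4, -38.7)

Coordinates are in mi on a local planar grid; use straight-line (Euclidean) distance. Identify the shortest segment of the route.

Leg distances:
A→B: 36.8 mi
B→C: 87.6 mi
C→D: 47.2 mi
D→E: 30.7 mi
E→F: 68.8 mi
The shortest leg is D–E at 30.7 mi.

D–E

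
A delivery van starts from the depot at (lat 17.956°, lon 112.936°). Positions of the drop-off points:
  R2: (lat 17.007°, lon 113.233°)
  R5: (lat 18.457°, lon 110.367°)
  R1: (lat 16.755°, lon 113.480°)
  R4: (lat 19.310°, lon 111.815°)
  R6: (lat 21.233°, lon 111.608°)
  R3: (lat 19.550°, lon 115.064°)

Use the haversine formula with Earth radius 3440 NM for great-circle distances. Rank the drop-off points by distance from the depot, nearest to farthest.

R2, R1, R4, R5, R3, R6

Distance from the depot at (lat 17.956°, lon 112.936°) to each:
R2 (lat 17.007°, lon 113.233°): 59.5 NM
R1 (lat 16.755°, lon 113.480°): 78.6 NM
R4 (lat 19.310°, lon 111.815°): 103.3 NM
R5 (lat 18.457°, lon 110.367°): 149.6 NM
R3 (lat 19.550°, lon 115.064°): 154.3 NM
R6 (lat 21.233°, lon 111.608°): 210.6 NM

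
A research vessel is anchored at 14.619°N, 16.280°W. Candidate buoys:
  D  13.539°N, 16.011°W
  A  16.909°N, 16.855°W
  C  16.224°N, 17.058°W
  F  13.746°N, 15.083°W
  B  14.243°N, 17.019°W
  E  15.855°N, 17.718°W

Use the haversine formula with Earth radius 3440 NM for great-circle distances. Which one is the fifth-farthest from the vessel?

Distance to each, sorted:
A: 141.4 NM
E: 111.6 NM
C: 106.4 NM
F: 87.2 NM
D: 66.7 NM
B: 48.5 NM
The fifth-farthest is D at 66.7 NM.

D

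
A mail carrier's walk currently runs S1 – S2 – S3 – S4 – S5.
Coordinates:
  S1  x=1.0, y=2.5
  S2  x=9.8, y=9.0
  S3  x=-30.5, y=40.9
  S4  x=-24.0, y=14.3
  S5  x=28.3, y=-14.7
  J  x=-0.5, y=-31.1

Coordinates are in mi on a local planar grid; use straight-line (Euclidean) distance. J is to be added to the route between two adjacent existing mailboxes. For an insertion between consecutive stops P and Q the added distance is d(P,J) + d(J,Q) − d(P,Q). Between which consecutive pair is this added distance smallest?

between S4 and S5

Added distance for inserting J between each consecutive pair:
S1–S2: 64.1 mi
S2–S3: 68.0 mi
S3–S4: 101.7 mi
S4–S5: 24.5 mi
Smallest added distance is 24.5 mi, inserting between S4 and S5.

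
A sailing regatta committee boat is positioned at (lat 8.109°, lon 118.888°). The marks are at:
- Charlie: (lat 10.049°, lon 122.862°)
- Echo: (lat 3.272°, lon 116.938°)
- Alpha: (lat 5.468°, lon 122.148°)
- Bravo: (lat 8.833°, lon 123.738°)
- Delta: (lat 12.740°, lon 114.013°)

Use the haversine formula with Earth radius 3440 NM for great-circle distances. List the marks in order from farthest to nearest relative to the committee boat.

Delta, Echo, Bravo, Charlie, Alpha

Distances from the committee boat:
Delta (lat 12.740°, lon 114.013°): 400.1 NM
Echo (lat 3.272°, lon 116.938°): 312.9 NM
Bravo (lat 8.833°, lon 123.738°): 291.3 NM
Charlie (lat 10.049°, lon 122.862°): 262.8 NM
Alpha (lat 5.468°, lon 122.148°): 250.8 NM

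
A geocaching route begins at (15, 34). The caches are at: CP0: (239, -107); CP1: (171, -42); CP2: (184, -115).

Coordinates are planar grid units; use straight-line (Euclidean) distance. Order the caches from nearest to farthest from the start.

CP1, CP2, CP0

Computing each straight-line distance from (15, 34):
CP1 (171, -42): 173.5
CP2 (184, -115): 225.3
CP0 (239, -107): 264.7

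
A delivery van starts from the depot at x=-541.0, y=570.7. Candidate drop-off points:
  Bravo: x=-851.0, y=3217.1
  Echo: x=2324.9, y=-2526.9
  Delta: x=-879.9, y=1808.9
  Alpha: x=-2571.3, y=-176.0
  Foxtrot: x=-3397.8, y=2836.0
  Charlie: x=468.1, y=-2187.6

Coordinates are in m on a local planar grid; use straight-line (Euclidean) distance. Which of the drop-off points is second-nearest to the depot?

Distance to each, sorted:
Delta: 1283.7 m
Alpha: 2163.3 m
Bravo: 2664.5 m
Charlie: 2937.1 m
Foxtrot: 3645.9 m
Echo: 4220.0 m
The second-nearest is Alpha at 2163.3 m.

Alpha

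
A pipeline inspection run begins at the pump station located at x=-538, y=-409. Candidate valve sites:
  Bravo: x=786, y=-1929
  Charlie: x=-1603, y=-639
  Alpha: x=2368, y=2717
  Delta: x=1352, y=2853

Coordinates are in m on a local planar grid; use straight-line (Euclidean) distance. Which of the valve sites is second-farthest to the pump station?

Delta

Distances from the pump station (x=-538, y=-409):
Alpha: 4268.1 m
Delta: 3770.0 m
Bravo: 2015.8 m
Charlie: 1089.6 m
The second-farthest is Delta at 3770.0 m.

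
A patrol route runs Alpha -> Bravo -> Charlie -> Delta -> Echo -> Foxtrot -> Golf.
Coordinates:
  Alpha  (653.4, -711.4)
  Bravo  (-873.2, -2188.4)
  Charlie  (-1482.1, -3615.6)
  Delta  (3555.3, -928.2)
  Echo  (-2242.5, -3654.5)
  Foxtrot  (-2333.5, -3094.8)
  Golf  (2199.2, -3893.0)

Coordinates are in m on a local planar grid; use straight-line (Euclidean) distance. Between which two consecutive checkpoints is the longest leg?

Delta–Echo

Leg distances:
Alpha→Bravo: 2124.2 m
Bravo→Charlie: 1551.7 m
Charlie→Delta: 5709.4 m
Delta→Echo: 6406.8 m
Echo→Foxtrot: 567.0 m
Foxtrot→Golf: 4602.4 m
The longest leg is Delta–Echo at 6406.8 m.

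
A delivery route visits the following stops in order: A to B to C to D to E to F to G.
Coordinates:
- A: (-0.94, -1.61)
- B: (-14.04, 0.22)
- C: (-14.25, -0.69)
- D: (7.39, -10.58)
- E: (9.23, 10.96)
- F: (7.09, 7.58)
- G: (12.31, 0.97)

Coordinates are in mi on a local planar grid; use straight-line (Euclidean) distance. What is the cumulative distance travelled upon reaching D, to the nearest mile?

38 mi

Leg distances:
A→B: 13.2 mi  (cumulative 13.2 mi)
B→C: 0.9 mi  (cumulative 14.2 mi)
C→D: 23.8 mi  (cumulative 38.0 mi)
Cumulative distance at D ≈ 38 mi.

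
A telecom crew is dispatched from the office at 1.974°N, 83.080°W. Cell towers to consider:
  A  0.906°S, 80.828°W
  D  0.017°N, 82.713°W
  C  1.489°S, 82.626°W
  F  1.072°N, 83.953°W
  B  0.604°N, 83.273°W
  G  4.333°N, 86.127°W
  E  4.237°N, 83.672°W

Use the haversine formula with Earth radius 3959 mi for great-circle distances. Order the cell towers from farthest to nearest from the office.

Distance from the office at 1.974°N, 83.080°W to each:
G 4.333°N, 86.127°W: 266.0 mi
A 0.906°S, 80.828°W: 252.6 mi
C 1.489°S, 82.626°W: 241.3 mi
E 4.237°N, 83.672°W: 161.6 mi
D 0.017°N, 82.713°W: 137.6 mi
B 0.604°N, 83.273°W: 95.6 mi
F 1.072°N, 83.953°W: 86.7 mi

G, A, C, E, D, B, F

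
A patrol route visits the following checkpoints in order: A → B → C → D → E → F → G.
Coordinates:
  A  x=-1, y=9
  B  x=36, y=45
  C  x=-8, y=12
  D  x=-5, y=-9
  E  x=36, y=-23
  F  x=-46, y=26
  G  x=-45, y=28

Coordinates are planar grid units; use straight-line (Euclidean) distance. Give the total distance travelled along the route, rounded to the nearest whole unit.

269

Leg distances:
A→B: 51.6  (cumulative 51.6)
B→C: 55.0  (cumulative 106.6)
C→D: 21.2  (cumulative 127.8)
D→E: 43.3  (cumulative 171.2)
E→F: 95.5  (cumulative 266.7)
F→G: 2.2  (cumulative 268.9)
Total route length ≈ 269.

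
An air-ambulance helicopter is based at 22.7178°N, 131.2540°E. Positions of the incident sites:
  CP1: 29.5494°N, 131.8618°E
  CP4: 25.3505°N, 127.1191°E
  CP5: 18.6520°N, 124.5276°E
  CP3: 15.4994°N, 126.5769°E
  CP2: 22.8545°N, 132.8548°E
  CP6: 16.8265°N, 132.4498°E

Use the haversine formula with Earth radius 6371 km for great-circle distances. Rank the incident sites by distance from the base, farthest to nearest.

Distances from the base:
CP3 15.4994°N, 126.5769°E: 940.9 km
CP5 18.6520°N, 124.5276°E: 832.9 km
CP1 29.5494°N, 131.8618°E: 762.1 km
CP6 16.8265°N, 132.4498°E: 666.9 km
CP4 25.3505°N, 127.1191°E: 511.8 km
CP2 22.8545°N, 132.8548°E: 164.8 km

CP3, CP5, CP1, CP6, CP4, CP2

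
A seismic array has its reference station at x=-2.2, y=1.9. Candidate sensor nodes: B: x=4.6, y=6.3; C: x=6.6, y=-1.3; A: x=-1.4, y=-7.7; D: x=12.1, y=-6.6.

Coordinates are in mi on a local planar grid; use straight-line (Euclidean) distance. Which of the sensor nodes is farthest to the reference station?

Distance to each, sorted:
D: 16.6 mi
A: 9.6 mi
C: 9.4 mi
B: 8.1 mi
The farthest is D at 16.6 mi.

D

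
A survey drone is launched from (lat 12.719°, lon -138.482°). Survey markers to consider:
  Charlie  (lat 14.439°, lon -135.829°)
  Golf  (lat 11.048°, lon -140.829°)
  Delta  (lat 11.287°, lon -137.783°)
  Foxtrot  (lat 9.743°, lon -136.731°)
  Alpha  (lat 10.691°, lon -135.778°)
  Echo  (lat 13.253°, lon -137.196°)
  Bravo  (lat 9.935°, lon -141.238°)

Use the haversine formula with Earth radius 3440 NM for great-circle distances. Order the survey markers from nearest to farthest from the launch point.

Echo, Delta, Golf, Charlie, Alpha, Foxtrot, Bravo

Distances from the launch point:
Echo (lat 13.253°, lon -137.196°): 81.8 NM
Delta (lat 11.287°, lon -137.783°): 95.3 NM
Golf (lat 11.048°, lon -140.829°): 170.5 NM
Charlie (lat 14.439°, lon -135.829°): 186.1 NM
Alpha (lat 10.691°, lon -135.778°): 200.2 NM
Foxtrot (lat 9.743°, lon -136.731°): 206.3 NM
Bravo (lat 9.935°, lon -141.238°): 232.9 NM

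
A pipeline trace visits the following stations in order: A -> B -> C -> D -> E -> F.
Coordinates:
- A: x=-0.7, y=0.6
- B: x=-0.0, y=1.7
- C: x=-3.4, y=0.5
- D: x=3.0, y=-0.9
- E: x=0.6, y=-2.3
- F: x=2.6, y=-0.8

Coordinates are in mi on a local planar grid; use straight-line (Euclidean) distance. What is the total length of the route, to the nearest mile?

Leg distances:
A→B: 1.3 mi  (cumulative 1.3 mi)
B→C: 3.6 mi  (cumulative 4.9 mi)
C→D: 6.6 mi  (cumulative 11.5 mi)
D→E: 2.8 mi  (cumulative 14.2 mi)
E→F: 2.5 mi  (cumulative 16.7 mi)
Total route length ≈ 17 mi.

17 mi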